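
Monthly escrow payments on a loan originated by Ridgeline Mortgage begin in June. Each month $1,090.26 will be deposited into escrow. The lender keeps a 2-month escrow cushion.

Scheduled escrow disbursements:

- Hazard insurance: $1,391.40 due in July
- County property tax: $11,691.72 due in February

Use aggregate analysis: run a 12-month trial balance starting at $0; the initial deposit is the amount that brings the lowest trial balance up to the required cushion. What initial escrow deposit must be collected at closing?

$5,451.30

Cushion = 2 × $1,090.26 = $2,180.52
Trial balance (start $0, +$1,090.26 each month, − disbursements):
  Jun: +$1,090.26 → $1,090.26
  Jul: +$1,090.26 − $1,391.40 → $789.12
  Aug: +$1,090.26 → $1,879.38
  Sep: +$1,090.26 → $2,969.64
  Oct: +$1,090.26 → $4,059.90
  Nov: +$1,090.26 → $5,150.16
  Dec: +$1,090.26 → $6,240.42
  Jan: +$1,090.26 → $7,330.68
  Feb: +$1,090.26 − $11,691.72 → -$3,270.78
  Mar: +$1,090.26 → -$2,180.52
  Apr: +$1,090.26 → -$1,090.26
  May: +$1,090.26 → $0.00
Lowest trial balance = -$3,270.78 (Feb)
Initial deposit = cushion − low point = $2,180.52 − (-$3,270.78) = $5,451.30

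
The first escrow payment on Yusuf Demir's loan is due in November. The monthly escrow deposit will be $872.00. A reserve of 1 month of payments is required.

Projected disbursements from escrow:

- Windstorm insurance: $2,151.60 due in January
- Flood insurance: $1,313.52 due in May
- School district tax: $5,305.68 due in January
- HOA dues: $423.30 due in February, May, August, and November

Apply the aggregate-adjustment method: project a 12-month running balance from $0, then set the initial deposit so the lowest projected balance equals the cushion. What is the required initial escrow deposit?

Cushion = 1 × $872.00 = $872.00
Trial balance (start $0, +$872.00 each month, − disbursements):
  Nov: +$872.00 − $423.30 → $448.70
  Dec: +$872.00 → $1,320.70
  Jan: +$872.00 − $7,457.28 → -$5,264.58
  Feb: +$872.00 − $423.30 → -$4,815.88
  Mar: +$872.00 → -$3,943.88
  Apr: +$872.00 → -$3,071.88
  May: +$872.00 − $1,736.82 → -$3,936.70
  Jun: +$872.00 → -$3,064.70
  Jul: +$872.00 → -$2,192.70
  Aug: +$872.00 − $423.30 → -$1,744.00
  Sep: +$872.00 → -$872.00
  Oct: +$872.00 → $0.00
Lowest trial balance = -$5,264.58 (Jan)
Initial deposit = cushion − low point = $872.00 − (-$5,264.58) = $6,136.58

$6,136.58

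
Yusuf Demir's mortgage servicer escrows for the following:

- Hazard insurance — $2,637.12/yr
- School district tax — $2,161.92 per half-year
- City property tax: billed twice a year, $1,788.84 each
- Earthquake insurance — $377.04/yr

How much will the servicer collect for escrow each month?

Hazard insurance: $2,637.12/yr
School district tax: $2,161.92 × 2 = $4,323.84/yr
City property tax: $1,788.84 × 2 = $3,577.68/yr
Earthquake insurance: $377.04/yr
Yearly total = $2,637.12 + $4,323.84 + $3,577.68 + $377.04 = $10,915.68
Base monthly escrow = $10,915.68 / 12 = $909.64

$909.64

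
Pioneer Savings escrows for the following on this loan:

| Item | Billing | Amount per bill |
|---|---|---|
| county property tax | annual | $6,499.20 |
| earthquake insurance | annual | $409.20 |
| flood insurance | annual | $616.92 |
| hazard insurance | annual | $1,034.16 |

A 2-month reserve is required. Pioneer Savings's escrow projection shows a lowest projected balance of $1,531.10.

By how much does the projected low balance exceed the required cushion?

$104.52

County property tax — $6,499.20 per year
Earthquake insurance — $409.20 per year
Flood insurance — $616.92 per year
Hazard insurance — $1,034.16 per year
Annual escrow total = $6,499.20 + $409.20 + $616.92 + $1,034.16 = $8,559.48
Monthly escrow = $8,559.48 / 12 = $713.29
Required reserve = 2 × $713.29 = $1,426.58
Surplus = $1,531.10 − $1,426.58 = $104.52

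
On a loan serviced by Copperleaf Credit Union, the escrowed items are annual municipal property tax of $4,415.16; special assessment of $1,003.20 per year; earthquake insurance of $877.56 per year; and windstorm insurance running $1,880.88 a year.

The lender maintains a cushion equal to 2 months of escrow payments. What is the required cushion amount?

Municipal property tax = $4,415.16 annually
Special assessment = $1,003.20 annually
Earthquake insurance = $877.56 annually
Windstorm insurance = $1,880.88 annually
Yearly total = $4,415.16 + $1,003.20 + $877.56 + $1,880.88 = $8,176.80
Per month = $8,176.80 / 12 = $681.40
Reserve = 2 × $681.40 = $1,362.80

$1,362.80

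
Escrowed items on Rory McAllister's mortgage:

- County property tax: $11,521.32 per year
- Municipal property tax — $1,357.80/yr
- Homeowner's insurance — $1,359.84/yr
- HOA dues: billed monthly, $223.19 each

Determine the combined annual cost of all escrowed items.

$16,917.24

County property tax — $11,521.32/yr
Municipal property tax — $1,357.80/yr
Homeowner's insurance — $1,359.84/yr
HOA dues — $223.19 × 12 = $2,678.28/yr
Total annual escrow = $11,521.32 + $1,357.80 + $1,359.84 + $2,678.28 = $16,917.24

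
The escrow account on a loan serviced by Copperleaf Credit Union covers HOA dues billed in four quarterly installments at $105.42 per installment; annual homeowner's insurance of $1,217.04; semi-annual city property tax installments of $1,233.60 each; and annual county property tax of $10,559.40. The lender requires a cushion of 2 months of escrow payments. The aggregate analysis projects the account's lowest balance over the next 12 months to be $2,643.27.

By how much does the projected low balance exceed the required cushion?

$199.05

HOA dues: $105.42 × 4 = $421.68
Homeowner's insurance: $1,217.04
City property tax: $1,233.60 × 2 = $2,467.20
County property tax: $10,559.40
Yearly total = $421.68 + $1,217.04 + $2,467.20 + $10,559.40 = $14,665.32
Monthly = $14,665.32 / 12 = $1,222.11
Required cushion = 2 × $1,222.11 = $2,444.22
Surplus = $2,643.27 − $2,444.22 = $199.05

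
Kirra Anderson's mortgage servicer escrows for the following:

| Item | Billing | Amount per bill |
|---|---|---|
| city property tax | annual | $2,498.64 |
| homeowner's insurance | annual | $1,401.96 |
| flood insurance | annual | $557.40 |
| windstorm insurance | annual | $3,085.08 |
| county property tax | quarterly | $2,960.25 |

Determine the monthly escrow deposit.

City property tax — $2,498.64 per year
Homeowner's insurance — $1,401.96 per year
Flood insurance — $557.40 per year
Windstorm insurance — $3,085.08 per year
County property tax — $2,960.25 × 4 = $11,841.00 per year
Total annual escrow = $2,498.64 + $1,401.96 + $557.40 + $3,085.08 + $11,841.00 = $19,384.08
Monthly = $19,384.08 ÷ 12 = $1,615.34

$1,615.34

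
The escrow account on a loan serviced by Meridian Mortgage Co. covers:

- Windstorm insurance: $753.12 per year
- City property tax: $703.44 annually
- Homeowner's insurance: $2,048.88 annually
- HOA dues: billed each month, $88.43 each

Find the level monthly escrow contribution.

Windstorm insurance: $753.12/yr
City property tax: $703.44/yr
Homeowner's insurance: $2,048.88/yr
HOA dues: $88.43 × 12 = $1,061.16/yr
Total per year = $753.12 + $703.44 + $2,048.88 + $1,061.16 = $4,566.60
Base monthly escrow = $4,566.60 ÷ 12 = $380.55

$380.55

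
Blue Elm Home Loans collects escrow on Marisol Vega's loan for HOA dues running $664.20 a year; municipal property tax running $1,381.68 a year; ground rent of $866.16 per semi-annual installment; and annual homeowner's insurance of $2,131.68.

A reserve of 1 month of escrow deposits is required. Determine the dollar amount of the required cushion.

$492.49

HOA dues — $664.20 annually
Municipal property tax — $1,381.68 annually
Ground rent — $866.16 × 2 = $1,732.32 annually
Homeowner's insurance — $2,131.68 annually
Total per year = $664.20 + $1,381.68 + $1,732.32 + $2,131.68 = $5,909.88
Per month = $5,909.88 ÷ 12 = $492.49
Required cushion = 1 × $492.49 = $492.49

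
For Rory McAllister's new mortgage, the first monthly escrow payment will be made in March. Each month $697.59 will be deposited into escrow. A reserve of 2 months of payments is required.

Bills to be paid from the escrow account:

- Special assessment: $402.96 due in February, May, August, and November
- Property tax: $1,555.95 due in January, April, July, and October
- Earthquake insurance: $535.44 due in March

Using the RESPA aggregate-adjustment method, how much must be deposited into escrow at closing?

$2,091.39

Cushion = 2 × $697.59 = $1,395.18
Trial balance (start $0, +$697.59 each month, − disbursements):
  Mar: +$697.59 − $535.44 → $162.15
  Apr: +$697.59 − $1,555.95 → -$696.21
  May: +$697.59 − $402.96 → -$401.58
  Jun: +$697.59 → $296.01
  Jul: +$697.59 − $1,555.95 → -$562.35
  Aug: +$697.59 − $402.96 → -$267.72
  Sep: +$697.59 → $429.87
  Oct: +$697.59 − $1,555.95 → -$428.49
  Nov: +$697.59 − $402.96 → -$133.86
  Dec: +$697.59 → $563.73
  Jan: +$697.59 − $1,555.95 → -$294.63
  Feb: +$697.59 − $402.96 → $0.00
Lowest trial balance = -$696.21 (Apr)
Initial deposit = cushion − low point = $1,395.18 − (-$696.21) = $2,091.39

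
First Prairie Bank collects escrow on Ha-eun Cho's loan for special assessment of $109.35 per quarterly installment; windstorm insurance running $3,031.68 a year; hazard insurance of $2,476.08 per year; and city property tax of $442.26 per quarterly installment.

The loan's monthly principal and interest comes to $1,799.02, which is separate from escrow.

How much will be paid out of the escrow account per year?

$7,714.20

Special assessment — $109.35 × 4 = $437.40
Windstorm insurance — $3,031.68
Hazard insurance — $2,476.08
City property tax — $442.26 × 4 = $1,769.04
Combined annual = $437.40 + $3,031.68 + $2,476.08 + $1,769.04 = $7,714.20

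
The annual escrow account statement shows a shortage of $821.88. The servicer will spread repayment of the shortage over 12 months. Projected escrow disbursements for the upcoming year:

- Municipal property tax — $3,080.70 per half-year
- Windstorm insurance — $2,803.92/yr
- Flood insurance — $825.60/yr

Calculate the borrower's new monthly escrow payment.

$884.40

Municipal property tax — $3,080.70 × 2 = $6,161.40 per year
Windstorm insurance — $2,803.92 per year
Flood insurance — $825.60 per year
Total per year = $9,790.92
Base monthly escrow = $9,790.92 / 12 = $815.91
Shortage per month = $821.88 ÷ 12 = $68.49
Adjusted monthly = $815.91 + $68.49 = $884.40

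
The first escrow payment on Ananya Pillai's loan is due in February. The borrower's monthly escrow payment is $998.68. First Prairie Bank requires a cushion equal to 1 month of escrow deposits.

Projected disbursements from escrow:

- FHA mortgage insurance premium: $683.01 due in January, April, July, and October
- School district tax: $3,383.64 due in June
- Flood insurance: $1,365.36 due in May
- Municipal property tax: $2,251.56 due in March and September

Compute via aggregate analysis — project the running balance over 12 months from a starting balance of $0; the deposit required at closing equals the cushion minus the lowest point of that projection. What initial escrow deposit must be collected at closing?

Cushion = 1 × $998.68 = $998.68
Trial balance (start $0, +$998.68 each month, − disbursements):
  Feb: +$998.68 → $998.68
  Mar: +$998.68 − $2,251.56 → -$254.20
  Apr: +$998.68 − $683.01 → $61.47
  May: +$998.68 − $1,365.36 → -$305.21
  Jun: +$998.68 − $3,383.64 → -$2,690.17
  Jul: +$998.68 − $683.01 → -$2,374.50
  Aug: +$998.68 → -$1,375.82
  Sep: +$998.68 − $2,251.56 → -$2,628.70
  Oct: +$998.68 − $683.01 → -$2,313.03
  Nov: +$998.68 → -$1,314.35
  Dec: +$998.68 → -$315.67
  Jan: +$998.68 − $683.01 → $0.00
Lowest trial balance = -$2,690.17 (Jun)
Initial deposit = cushion − low point = $998.68 − (-$2,690.17) = $3,688.85

$3,688.85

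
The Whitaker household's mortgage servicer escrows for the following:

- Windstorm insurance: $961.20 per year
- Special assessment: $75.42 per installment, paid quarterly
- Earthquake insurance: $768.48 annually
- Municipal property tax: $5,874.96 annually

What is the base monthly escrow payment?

Windstorm insurance — $961.20 annually
Special assessment — $75.42 × 4 = $301.68 annually
Earthquake insurance — $768.48 annually
Municipal property tax — $5,874.96 annually
Total per year = $961.20 + $301.68 + $768.48 + $5,874.96 = $7,906.32
Monthly escrow = $7,906.32 / 12 = $658.86

$658.86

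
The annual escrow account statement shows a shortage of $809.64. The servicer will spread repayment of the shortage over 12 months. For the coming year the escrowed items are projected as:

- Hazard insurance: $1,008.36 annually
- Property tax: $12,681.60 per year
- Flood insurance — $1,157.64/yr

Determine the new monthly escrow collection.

Hazard insurance — $1,008.36/yr
Property tax — $12,681.60/yr
Flood insurance — $1,157.64/yr
Total per year = $1,008.36 + $12,681.60 + $1,157.64 = $14,847.60
Monthly = $14,847.60 ÷ 12 = $1,237.30
Shortage spread = $809.64 / 12 = $67.47/mo
Adjusted monthly = $1,237.30 + $67.47 = $1,304.77

$1,304.77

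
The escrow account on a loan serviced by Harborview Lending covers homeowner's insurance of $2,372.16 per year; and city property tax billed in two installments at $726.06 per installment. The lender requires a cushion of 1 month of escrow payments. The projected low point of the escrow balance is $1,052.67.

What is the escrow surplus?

$733.98

Homeowner's insurance: $2,372.16 annually
City property tax: $726.06 × 2 = $1,452.12 annually
Annual escrow total = $2,372.16 + $1,452.12 = $3,824.28
Base monthly escrow = $3,824.28 / 12 = $318.69
Required cushion = 1 × $318.69 = $318.69
Excess over cushion: $1,052.67 − $318.69 = $733.98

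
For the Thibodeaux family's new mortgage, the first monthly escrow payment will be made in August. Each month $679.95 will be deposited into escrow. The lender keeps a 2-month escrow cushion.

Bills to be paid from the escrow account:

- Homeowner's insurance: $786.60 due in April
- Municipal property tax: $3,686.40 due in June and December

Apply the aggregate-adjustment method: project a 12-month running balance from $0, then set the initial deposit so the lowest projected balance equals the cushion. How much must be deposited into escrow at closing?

$2,039.85

Cushion = 2 × $679.95 = $1,359.90
Trial balance (start $0, +$679.95 each month, − disbursements):
  Aug: +$679.95 → $679.95
  Sep: +$679.95 → $1,359.90
  Oct: +$679.95 → $2,039.85
  Nov: +$679.95 → $2,719.80
  Dec: +$679.95 − $3,686.40 → -$286.65
  Jan: +$679.95 → $393.30
  Feb: +$679.95 → $1,073.25
  Mar: +$679.95 → $1,753.20
  Apr: +$679.95 − $786.60 → $1,646.55
  May: +$679.95 → $2,326.50
  Jun: +$679.95 − $3,686.40 → -$679.95
  Jul: +$679.95 → $0.00
Lowest trial balance = -$679.95 (Jun)
Initial deposit = cushion − low point = $1,359.90 − (-$679.95) = $2,039.85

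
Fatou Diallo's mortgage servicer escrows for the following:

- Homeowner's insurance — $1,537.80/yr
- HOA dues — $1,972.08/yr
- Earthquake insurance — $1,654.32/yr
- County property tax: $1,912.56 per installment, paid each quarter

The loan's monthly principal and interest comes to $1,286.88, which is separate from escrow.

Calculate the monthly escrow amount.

Homeowner's insurance: $1,537.80/yr
HOA dues: $1,972.08/yr
Earthquake insurance: $1,654.32/yr
County property tax: $1,912.56 × 4 = $7,650.24/yr
Total annual escrow = $12,814.44
Per month = $12,814.44 ÷ 12 = $1,067.87

$1,067.87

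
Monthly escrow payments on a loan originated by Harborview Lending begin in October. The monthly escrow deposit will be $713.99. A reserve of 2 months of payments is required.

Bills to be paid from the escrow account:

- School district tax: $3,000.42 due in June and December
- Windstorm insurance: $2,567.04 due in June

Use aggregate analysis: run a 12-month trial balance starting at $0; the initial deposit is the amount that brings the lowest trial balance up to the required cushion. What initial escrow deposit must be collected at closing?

Cushion = 2 × $713.99 = $1,427.98
Trial balance (start $0, +$713.99 each month, − disbursements):
  Oct: +$713.99 → $713.99
  Nov: +$713.99 → $1,427.98
  Dec: +$713.99 − $3,000.42 → -$858.45
  Jan: +$713.99 → -$144.46
  Feb: +$713.99 → $569.53
  Mar: +$713.99 → $1,283.52
  Apr: +$713.99 → $1,997.51
  May: +$713.99 → $2,711.50
  Jun: +$713.99 − $5,567.46 → -$2,141.97
  Jul: +$713.99 → -$1,427.98
  Aug: +$713.99 → -$713.99
  Sep: +$713.99 → $0.00
Lowest trial balance = -$2,141.97 (Jun)
Initial deposit = cushion − low point = $1,427.98 − (-$2,141.97) = $3,569.95

$3,569.95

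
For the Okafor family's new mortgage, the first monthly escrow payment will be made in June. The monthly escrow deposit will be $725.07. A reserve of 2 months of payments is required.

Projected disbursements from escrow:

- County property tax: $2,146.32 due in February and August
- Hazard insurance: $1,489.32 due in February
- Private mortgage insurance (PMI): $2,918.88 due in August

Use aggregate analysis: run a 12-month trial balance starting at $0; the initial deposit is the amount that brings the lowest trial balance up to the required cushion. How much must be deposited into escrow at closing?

$4,340.13

Cushion = 2 × $725.07 = $1,450.14
Trial balance (start $0, +$725.07 each month, − disbursements):
  Jun: +$725.07 → $725.07
  Jul: +$725.07 → $1,450.14
  Aug: +$725.07 − $5,065.20 → -$2,889.99
  Sep: +$725.07 → -$2,164.92
  Oct: +$725.07 → -$1,439.85
  Nov: +$725.07 → -$714.78
  Dec: +$725.07 → $10.29
  Jan: +$725.07 → $735.36
  Feb: +$725.07 − $3,635.64 → -$2,175.21
  Mar: +$725.07 → -$1,450.14
  Apr: +$725.07 → -$725.07
  May: +$725.07 → $0.00
Lowest trial balance = -$2,889.99 (Aug)
Initial deposit = cushion − low point = $1,450.14 − (-$2,889.99) = $4,340.13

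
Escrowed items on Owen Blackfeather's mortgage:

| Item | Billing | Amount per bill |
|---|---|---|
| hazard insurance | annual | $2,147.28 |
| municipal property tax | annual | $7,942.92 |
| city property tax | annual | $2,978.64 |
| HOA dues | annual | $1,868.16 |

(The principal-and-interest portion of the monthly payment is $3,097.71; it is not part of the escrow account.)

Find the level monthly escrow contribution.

$1,244.75

Hazard insurance — $2,147.28 per year
Municipal property tax — $7,942.92 per year
City property tax — $2,978.64 per year
HOA dues — $1,868.16 per year
Combined annual = $2,147.28 + $7,942.92 + $2,978.64 + $1,868.16 = $14,937.00
Monthly escrow = $14,937.00 ÷ 12 = $1,244.75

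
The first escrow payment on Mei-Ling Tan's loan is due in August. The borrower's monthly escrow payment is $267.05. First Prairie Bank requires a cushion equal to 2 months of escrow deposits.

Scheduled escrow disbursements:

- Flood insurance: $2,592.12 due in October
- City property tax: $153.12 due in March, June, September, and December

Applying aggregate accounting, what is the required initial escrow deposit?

Cushion = 2 × $267.05 = $534.10
Trial balance (start $0, +$267.05 each month, − disbursements):
  Aug: +$267.05 → $267.05
  Sep: +$267.05 − $153.12 → $380.98
  Oct: +$267.05 − $2,592.12 → -$1,944.09
  Nov: +$267.05 → -$1,677.04
  Dec: +$267.05 − $153.12 → -$1,563.11
  Jan: +$267.05 → -$1,296.06
  Feb: +$267.05 → -$1,029.01
  Mar: +$267.05 − $153.12 → -$915.08
  Apr: +$267.05 → -$648.03
  May: +$267.05 → -$380.98
  Jun: +$267.05 − $153.12 → -$267.05
  Jul: +$267.05 → $0.00
Lowest trial balance = -$1,944.09 (Oct)
Initial deposit = cushion − low point = $534.10 − (-$1,944.09) = $2,478.19

$2,478.19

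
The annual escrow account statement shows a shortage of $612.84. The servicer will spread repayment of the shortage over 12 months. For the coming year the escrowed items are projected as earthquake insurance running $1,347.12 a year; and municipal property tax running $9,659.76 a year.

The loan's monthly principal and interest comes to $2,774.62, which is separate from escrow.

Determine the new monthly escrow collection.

Earthquake insurance — $1,347.12 annually
Municipal property tax — $9,659.76 annually
Yearly total = $11,006.88
Monthly escrow = $11,006.88 / 12 = $917.24
Monthly shortage recovery: $612.84 / 12 = $51.07
Adjusted monthly = $917.24 + $51.07 = $968.31

$968.31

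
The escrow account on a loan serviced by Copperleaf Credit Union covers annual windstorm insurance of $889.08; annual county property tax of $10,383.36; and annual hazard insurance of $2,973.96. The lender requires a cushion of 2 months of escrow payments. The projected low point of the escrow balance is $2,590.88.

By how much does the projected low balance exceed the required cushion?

$216.48

Windstorm insurance — $889.08/yr
County property tax — $10,383.36/yr
Hazard insurance — $2,973.96/yr
Total annual escrow = $889.08 + $10,383.36 + $2,973.96 = $14,246.40
Per month = $14,246.40 ÷ 12 = $1,187.20
Required reserve = 2 × $1,187.20 = $2,374.40
Surplus = $2,590.88 − $2,374.40 = $216.48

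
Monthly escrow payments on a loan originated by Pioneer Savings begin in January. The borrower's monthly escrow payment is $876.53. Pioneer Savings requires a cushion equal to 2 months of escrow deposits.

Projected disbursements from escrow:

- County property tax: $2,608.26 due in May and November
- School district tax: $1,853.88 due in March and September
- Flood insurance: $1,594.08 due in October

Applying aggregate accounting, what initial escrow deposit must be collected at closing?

$2,629.59

Cushion = 2 × $876.53 = $1,753.06
Trial balance (start $0, +$876.53 each month, − disbursements):
  Jan: +$876.53 → $876.53
  Feb: +$876.53 → $1,753.06
  Mar: +$876.53 − $1,853.88 → $775.71
  Apr: +$876.53 → $1,652.24
  May: +$876.53 − $2,608.26 → -$79.49
  Jun: +$876.53 → $797.04
  Jul: +$876.53 → $1,673.57
  Aug: +$876.53 → $2,550.10
  Sep: +$876.53 − $1,853.88 → $1,572.75
  Oct: +$876.53 − $1,594.08 → $855.20
  Nov: +$876.53 − $2,608.26 → -$876.53
  Dec: +$876.53 → $0.00
Lowest trial balance = -$876.53 (Nov)
Initial deposit = cushion − low point = $1,753.06 − (-$876.53) = $2,629.59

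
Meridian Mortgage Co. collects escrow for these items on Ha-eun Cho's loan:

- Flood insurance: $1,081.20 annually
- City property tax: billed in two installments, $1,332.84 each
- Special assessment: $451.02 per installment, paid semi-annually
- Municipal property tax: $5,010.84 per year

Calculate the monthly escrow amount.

Flood insurance: $1,081.20 annually
City property tax: $1,332.84 × 2 = $2,665.68 annually
Special assessment: $451.02 × 2 = $902.04 annually
Municipal property tax: $5,010.84 annually
Annual escrow total = $1,081.20 + $2,665.68 + $902.04 + $5,010.84 = $9,659.76
Base monthly escrow = $9,659.76 ÷ 12 = $804.98

$804.98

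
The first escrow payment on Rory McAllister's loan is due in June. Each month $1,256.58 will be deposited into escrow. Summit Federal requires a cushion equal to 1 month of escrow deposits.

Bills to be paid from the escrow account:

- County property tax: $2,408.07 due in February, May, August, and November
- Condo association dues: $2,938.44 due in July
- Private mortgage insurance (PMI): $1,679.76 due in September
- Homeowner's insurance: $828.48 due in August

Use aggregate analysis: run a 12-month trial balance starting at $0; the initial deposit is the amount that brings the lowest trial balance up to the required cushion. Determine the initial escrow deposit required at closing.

Cushion = 1 × $1,256.58 = $1,256.58
Trial balance (start $0, +$1,256.58 each month, − disbursements):
  Jun: +$1,256.58 → $1,256.58
  Jul: +$1,256.58 − $2,938.44 → -$425.28
  Aug: +$1,256.58 − $3,236.55 → -$2,405.25
  Sep: +$1,256.58 − $1,679.76 → -$2,828.43
  Oct: +$1,256.58 → -$1,571.85
  Nov: +$1,256.58 − $2,408.07 → -$2,723.34
  Dec: +$1,256.58 → -$1,466.76
  Jan: +$1,256.58 → -$210.18
  Feb: +$1,256.58 − $2,408.07 → -$1,361.67
  Mar: +$1,256.58 → -$105.09
  Apr: +$1,256.58 → $1,151.49
  May: +$1,256.58 − $2,408.07 → $0.00
Lowest trial balance = -$2,828.43 (Sep)
Initial deposit = cushion − low point = $1,256.58 − (-$2,828.43) = $4,085.01

$4,085.01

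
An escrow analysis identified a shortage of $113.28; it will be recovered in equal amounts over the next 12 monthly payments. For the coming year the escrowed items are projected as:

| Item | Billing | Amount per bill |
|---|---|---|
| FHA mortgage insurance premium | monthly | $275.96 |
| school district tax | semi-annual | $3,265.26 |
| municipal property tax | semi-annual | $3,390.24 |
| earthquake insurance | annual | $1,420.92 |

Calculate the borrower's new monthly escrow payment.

$1,513.06

FHA mortgage insurance premium: $275.96 × 12 = $3,311.52 per year
School district tax: $3,265.26 × 2 = $6,530.52 per year
Municipal property tax: $3,390.24 × 2 = $6,780.48 per year
Earthquake insurance: $1,420.92 per year
Total per year = $3,311.52 + $6,530.52 + $6,780.48 + $1,420.92 = $18,043.44
Per month = $18,043.44 / 12 = $1,503.62
Shortage per month = $113.28 / 12 = $9.44
Adjusted monthly = $1,503.62 + $9.44 = $1,513.06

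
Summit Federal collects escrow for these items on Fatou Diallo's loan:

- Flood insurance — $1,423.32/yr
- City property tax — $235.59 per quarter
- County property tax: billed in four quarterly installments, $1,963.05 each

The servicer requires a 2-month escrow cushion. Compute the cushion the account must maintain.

Flood insurance: $1,423.32 annually
City property tax: $235.59 × 4 = $942.36 annually
County property tax: $1,963.05 × 4 = $7,852.20 annually
Total per year = $10,217.88
Monthly escrow = $10,217.88 / 12 = $851.49
Required cushion = 2 × $851.49 = $1,702.98

$1,702.98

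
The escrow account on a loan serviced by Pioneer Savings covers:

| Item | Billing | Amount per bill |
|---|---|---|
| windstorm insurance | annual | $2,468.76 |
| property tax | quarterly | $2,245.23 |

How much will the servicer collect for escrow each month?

$954.14

Windstorm insurance = $2,468.76 per year
Property tax = $2,245.23 × 4 = $8,980.92 per year
Combined annual = $2,468.76 + $8,980.92 = $11,449.68
Monthly = $11,449.68 ÷ 12 = $954.14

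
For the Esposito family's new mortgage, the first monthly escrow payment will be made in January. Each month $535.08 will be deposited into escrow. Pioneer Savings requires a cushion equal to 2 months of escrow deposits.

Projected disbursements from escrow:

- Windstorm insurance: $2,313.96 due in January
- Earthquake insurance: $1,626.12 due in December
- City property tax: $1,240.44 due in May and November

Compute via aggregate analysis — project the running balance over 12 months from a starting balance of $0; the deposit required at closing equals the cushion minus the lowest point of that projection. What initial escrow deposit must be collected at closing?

$2,849.04

Cushion = 2 × $535.08 = $1,070.16
Trial balance (start $0, +$535.08 each month, − disbursements):
  Jan: +$535.08 − $2,313.96 → -$1,778.88
  Feb: +$535.08 → -$1,243.80
  Mar: +$535.08 → -$708.72
  Apr: +$535.08 → -$173.64
  May: +$535.08 − $1,240.44 → -$879.00
  Jun: +$535.08 → -$343.92
  Jul: +$535.08 → $191.16
  Aug: +$535.08 → $726.24
  Sep: +$535.08 → $1,261.32
  Oct: +$535.08 → $1,796.40
  Nov: +$535.08 − $1,240.44 → $1,091.04
  Dec: +$535.08 − $1,626.12 → $0.00
Lowest trial balance = -$1,778.88 (Jan)
Initial deposit = cushion − low point = $1,070.16 − (-$1,778.88) = $2,849.04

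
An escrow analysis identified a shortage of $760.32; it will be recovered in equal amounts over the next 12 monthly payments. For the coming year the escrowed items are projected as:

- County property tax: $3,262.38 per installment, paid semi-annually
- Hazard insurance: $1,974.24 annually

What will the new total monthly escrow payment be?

$771.61

County property tax = $3,262.38 × 2 = $6,524.76 per year
Hazard insurance = $1,974.24 per year
Combined annual = $8,499.00
Per month = $8,499.00 / 12 = $708.25
Shortage spread = $760.32 / 12 = $63.36/mo
New monthly escrow = $708.25 + $63.36 = $771.61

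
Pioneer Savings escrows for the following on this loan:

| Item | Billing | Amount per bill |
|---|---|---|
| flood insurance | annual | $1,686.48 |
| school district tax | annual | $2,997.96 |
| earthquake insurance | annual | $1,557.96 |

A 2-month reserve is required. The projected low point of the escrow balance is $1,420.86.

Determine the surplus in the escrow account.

Flood insurance — $1,686.48
School district tax — $2,997.96
Earthquake insurance — $1,557.96
Combined annual = $6,242.40
Monthly escrow = $6,242.40 ÷ 12 = $520.20
Cushion = 2 × $520.20 = $1,040.40
Excess over cushion: $1,420.86 − $1,040.40 = $380.46

$380.46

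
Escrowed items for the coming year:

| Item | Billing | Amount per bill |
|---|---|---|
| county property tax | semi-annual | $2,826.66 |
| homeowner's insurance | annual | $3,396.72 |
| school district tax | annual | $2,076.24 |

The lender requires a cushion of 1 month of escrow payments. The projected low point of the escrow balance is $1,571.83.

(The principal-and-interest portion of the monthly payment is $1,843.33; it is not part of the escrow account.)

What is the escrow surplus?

$644.64

County property tax = $2,826.66 × 2 = $5,653.32/yr
Homeowner's insurance = $3,396.72/yr
School district tax = $2,076.24/yr
Annual escrow total = $5,653.32 + $3,396.72 + $2,076.24 = $11,126.28
Per month = $11,126.28 ÷ 12 = $927.19
Cushion = 1 × $927.19 = $927.19
Excess over cushion: $1,571.83 − $927.19 = $644.64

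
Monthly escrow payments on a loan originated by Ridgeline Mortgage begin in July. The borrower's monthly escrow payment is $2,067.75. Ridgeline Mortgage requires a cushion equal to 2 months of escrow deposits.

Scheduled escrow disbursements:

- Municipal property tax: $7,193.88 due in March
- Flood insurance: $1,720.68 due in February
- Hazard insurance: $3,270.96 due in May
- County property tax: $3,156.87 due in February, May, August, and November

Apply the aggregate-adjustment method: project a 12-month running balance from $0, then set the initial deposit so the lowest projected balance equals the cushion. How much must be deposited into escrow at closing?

$6,203.25

Cushion = 2 × $2,067.75 = $4,135.50
Trial balance (start $0, +$2,067.75 each month, − disbursements):
  Jul: +$2,067.75 → $2,067.75
  Aug: +$2,067.75 − $3,156.87 → $978.63
  Sep: +$2,067.75 → $3,046.38
  Oct: +$2,067.75 → $5,114.13
  Nov: +$2,067.75 − $3,156.87 → $4,025.01
  Dec: +$2,067.75 → $6,092.76
  Jan: +$2,067.75 → $8,160.51
  Feb: +$2,067.75 − $4,877.55 → $5,350.71
  Mar: +$2,067.75 − $7,193.88 → $224.58
  Apr: +$2,067.75 → $2,292.33
  May: +$2,067.75 − $6,427.83 → -$2,067.75
  Jun: +$2,067.75 → $0.00
Lowest trial balance = -$2,067.75 (May)
Initial deposit = cushion − low point = $4,135.50 − (-$2,067.75) = $6,203.25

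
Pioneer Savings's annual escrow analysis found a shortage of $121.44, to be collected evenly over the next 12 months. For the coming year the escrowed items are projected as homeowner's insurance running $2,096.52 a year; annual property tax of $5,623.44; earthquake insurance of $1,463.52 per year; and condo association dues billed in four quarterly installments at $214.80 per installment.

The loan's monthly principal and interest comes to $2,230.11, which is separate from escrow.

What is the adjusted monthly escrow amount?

$847.01

Homeowner's insurance = $2,096.52 per year
Property tax = $5,623.44 per year
Earthquake insurance = $1,463.52 per year
Condo association dues = $214.80 × 4 = $859.20 per year
Total annual escrow = $2,096.52 + $5,623.44 + $1,463.52 + $859.20 = $10,042.68
Base monthly escrow = $10,042.68 ÷ 12 = $836.89
Shortage spread = $121.44 ÷ 12 = $10.12/mo
New monthly escrow = $836.89 + $10.12 = $847.01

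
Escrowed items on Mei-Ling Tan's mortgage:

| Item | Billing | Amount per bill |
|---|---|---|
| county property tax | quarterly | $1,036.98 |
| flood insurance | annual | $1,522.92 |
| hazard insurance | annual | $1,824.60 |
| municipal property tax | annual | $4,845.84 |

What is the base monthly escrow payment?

County property tax — $1,036.98 × 4 = $4,147.92
Flood insurance — $1,522.92
Hazard insurance — $1,824.60
Municipal property tax — $4,845.84
Annual escrow total = $12,341.28
Base monthly escrow = $12,341.28 ÷ 12 = $1,028.44

$1,028.44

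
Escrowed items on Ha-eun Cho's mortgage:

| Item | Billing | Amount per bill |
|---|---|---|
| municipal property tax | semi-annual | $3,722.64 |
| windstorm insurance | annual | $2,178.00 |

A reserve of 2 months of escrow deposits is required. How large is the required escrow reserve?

Municipal property tax = $3,722.64 × 2 = $7,445.28 annually
Windstorm insurance = $2,178.00 annually
Combined annual = $7,445.28 + $2,178.00 = $9,623.28
Base monthly escrow = $9,623.28 ÷ 12 = $801.94
Reserve = 2 × $801.94 = $1,603.88

$1,603.88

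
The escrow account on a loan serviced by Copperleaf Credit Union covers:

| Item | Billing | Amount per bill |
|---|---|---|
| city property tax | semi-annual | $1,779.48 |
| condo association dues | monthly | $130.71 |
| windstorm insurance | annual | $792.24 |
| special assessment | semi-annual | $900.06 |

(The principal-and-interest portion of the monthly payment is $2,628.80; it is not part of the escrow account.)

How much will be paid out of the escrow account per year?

City property tax — $1,779.48 × 2 = $3,558.96/yr
Condo association dues — $130.71 × 12 = $1,568.52/yr
Windstorm insurance — $792.24/yr
Special assessment — $900.06 × 2 = $1,800.12/yr
Combined annual = $3,558.96 + $1,568.52 + $792.24 + $1,800.12 = $7,719.84

$7,719.84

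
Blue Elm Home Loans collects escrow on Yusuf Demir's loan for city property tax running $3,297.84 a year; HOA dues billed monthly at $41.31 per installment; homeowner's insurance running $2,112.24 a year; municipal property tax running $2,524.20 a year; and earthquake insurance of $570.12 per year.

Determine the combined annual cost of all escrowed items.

City property tax — $3,297.84 per year
HOA dues — $41.31 × 12 = $495.72 per year
Homeowner's insurance — $2,112.24 per year
Municipal property tax — $2,524.20 per year
Earthquake insurance — $570.12 per year
Total annual escrow = $3,297.84 + $495.72 + $2,112.24 + $2,524.20 + $570.12 = $9,000.12

$9,000.12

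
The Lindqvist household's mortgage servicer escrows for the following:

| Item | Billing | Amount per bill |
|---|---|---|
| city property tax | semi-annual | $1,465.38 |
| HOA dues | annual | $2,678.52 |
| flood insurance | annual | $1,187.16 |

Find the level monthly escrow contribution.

City property tax — $1,465.38 × 2 = $2,930.76 per year
HOA dues — $2,678.52 per year
Flood insurance — $1,187.16 per year
Combined annual = $6,796.44
Monthly escrow = $6,796.44 ÷ 12 = $566.37

$566.37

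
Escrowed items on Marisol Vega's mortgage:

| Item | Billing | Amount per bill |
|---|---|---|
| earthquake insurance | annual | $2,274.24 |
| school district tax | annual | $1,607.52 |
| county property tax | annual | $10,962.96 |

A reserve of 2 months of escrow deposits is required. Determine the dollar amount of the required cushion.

Earthquake insurance: $2,274.24 annually
School district tax: $1,607.52 annually
County property tax: $10,962.96 annually
Annual escrow total = $2,274.24 + $1,607.52 + $10,962.96 = $14,844.72
Base monthly escrow = $14,844.72 ÷ 12 = $1,237.06
Cushion = 2 × $1,237.06 = $2,474.12

$2,474.12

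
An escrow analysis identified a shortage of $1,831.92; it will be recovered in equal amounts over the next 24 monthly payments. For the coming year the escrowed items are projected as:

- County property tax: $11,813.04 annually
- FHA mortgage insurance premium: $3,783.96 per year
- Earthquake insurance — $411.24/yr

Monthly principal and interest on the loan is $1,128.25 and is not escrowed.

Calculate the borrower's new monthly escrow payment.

$1,410.35

County property tax — $11,813.04 per year
FHA mortgage insurance premium — $3,783.96 per year
Earthquake insurance — $411.24 per year
Total annual escrow = $16,008.24
Monthly = $16,008.24 / 12 = $1,334.02
Shortage spread = $1,831.92 ÷ 24 = $76.33/mo
New monthly escrow = $1,334.02 + $76.33 = $1,410.35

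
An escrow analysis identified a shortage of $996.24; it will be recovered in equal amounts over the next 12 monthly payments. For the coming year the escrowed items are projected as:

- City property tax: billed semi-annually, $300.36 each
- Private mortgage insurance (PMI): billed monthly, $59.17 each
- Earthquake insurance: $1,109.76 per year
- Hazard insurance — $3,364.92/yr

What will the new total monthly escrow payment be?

City property tax — $300.36 × 2 = $600.72 per year
Private mortgage insurance (PMI) — $59.17 × 12 = $710.04 per year
Earthquake insurance — $1,109.76 per year
Hazard insurance — $3,364.92 per year
Yearly total = $5,785.44
Monthly = $5,785.44 ÷ 12 = $482.12
Shortage per month = $996.24 ÷ 12 = $83.02
New monthly escrow = $482.12 + $83.02 = $565.14

$565.14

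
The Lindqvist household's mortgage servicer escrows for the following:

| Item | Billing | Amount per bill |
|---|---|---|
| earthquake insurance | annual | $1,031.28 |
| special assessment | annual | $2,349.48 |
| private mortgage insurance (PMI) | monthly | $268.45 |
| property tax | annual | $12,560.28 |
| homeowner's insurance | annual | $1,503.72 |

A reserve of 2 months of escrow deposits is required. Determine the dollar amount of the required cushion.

Earthquake insurance — $1,031.28
Special assessment — $2,349.48
Private mortgage insurance (PMI) — $268.45 × 12 = $3,221.40
Property tax — $12,560.28
Homeowner's insurance — $1,503.72
Yearly total = $20,666.16
Per month = $20,666.16 / 12 = $1,722.18
Required cushion = 2 × $1,722.18 = $3,444.36

$3,444.36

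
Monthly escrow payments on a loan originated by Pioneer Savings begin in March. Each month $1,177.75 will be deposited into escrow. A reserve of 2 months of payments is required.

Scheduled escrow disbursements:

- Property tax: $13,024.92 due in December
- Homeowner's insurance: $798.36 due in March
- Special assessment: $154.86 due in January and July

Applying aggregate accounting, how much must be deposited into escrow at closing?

Cushion = 2 × $1,177.75 = $2,355.50
Trial balance (start $0, +$1,177.75 each month, − disbursements):
  Mar: +$1,177.75 − $798.36 → $379.39
  Apr: +$1,177.75 → $1,557.14
  May: +$1,177.75 → $2,734.89
  Jun: +$1,177.75 → $3,912.64
  Jul: +$1,177.75 − $154.86 → $4,935.53
  Aug: +$1,177.75 → $6,113.28
  Sep: +$1,177.75 → $7,291.03
  Oct: +$1,177.75 → $8,468.78
  Nov: +$1,177.75 → $9,646.53
  Dec: +$1,177.75 − $13,024.92 → -$2,200.64
  Jan: +$1,177.75 − $154.86 → -$1,177.75
  Feb: +$1,177.75 → $0.00
Lowest trial balance = -$2,200.64 (Dec)
Initial deposit = cushion − low point = $2,355.50 − (-$2,200.64) = $4,556.14

$4,556.14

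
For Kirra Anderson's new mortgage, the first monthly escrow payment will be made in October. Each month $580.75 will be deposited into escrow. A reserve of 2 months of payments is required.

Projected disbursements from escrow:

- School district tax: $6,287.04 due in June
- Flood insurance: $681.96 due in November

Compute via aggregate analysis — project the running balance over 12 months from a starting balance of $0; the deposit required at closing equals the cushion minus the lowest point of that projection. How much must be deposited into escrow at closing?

Cushion = 2 × $580.75 = $1,161.50
Trial balance (start $0, +$580.75 each month, − disbursements):
  Oct: +$580.75 → $580.75
  Nov: +$580.75 − $681.96 → $479.54
  Dec: +$580.75 → $1,060.29
  Jan: +$580.75 → $1,641.04
  Feb: +$580.75 → $2,221.79
  Mar: +$580.75 → $2,802.54
  Apr: +$580.75 → $3,383.29
  May: +$580.75 → $3,964.04
  Jun: +$580.75 − $6,287.04 → -$1,742.25
  Jul: +$580.75 → -$1,161.50
  Aug: +$580.75 → -$580.75
  Sep: +$580.75 → $0.00
Lowest trial balance = -$1,742.25 (Jun)
Initial deposit = cushion − low point = $1,161.50 − (-$1,742.25) = $2,903.75

$2,903.75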